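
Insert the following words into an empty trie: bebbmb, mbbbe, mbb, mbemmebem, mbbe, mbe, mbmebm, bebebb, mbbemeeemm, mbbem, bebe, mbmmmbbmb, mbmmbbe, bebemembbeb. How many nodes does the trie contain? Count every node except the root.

48

Count nodes per top-level branch (shared prefixes stored once):
  'b'-branch (bebbmb, bebe, bebebb, bebemembbeb): 16 nodes
  'm'-branch (mbb, mbbbe, mbbe, mbbem, mbbemeeemm, mbe, mbemmebem, mbmebm, mbmmbbe, mbmmmbbmb): 32 nodes
Sum: 48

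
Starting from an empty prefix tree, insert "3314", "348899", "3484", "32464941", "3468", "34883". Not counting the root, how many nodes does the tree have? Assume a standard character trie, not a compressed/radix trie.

20

Count nodes per top-level branch (shared prefixes stored once):
  '3'-branch (32464941, 3314, 3468, 3484, 34883, 348899): 20 nodes
Sum: 20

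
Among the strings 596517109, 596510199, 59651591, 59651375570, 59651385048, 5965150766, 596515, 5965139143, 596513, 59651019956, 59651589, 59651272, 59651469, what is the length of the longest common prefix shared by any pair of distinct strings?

9

Look for the deepest trie node that still has at least two words in its subtree.
"596510199" and "59651019956" agree on "596510199" (9 characters) before diverging; nothing deeper is shared.
Longest shared-prefix length: 9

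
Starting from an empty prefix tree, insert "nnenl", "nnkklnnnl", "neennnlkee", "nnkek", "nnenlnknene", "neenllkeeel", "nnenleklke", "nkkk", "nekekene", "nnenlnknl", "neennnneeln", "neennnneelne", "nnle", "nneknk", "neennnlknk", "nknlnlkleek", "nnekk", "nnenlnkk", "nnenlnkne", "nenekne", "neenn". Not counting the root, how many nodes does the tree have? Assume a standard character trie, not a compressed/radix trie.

For each word, the new-node count is its length minus the longest prefix already in the trie:
  "nnenl" → 5 new (n, n, e, n, l)
  "nnkklnnnl" → prefix "nn" already present; 7 new (k, k, l, n, n, n, l)
  "neennnlkee" → prefix "n" already present; 9 new (e, e, n, n, n, l, k, e, e)
  "nnkek" → prefix "nnk" already present; 2 new (e, k)
  "nnenlnknene" → prefix "nnenl" already present; 6 new (n, k, n, e, n, e)
  "neenllkeeel" → prefix "neen" already present; 7 new (l, l, k, e, e, e, l)
  "nnenleklke" → prefix "nnenl" already present; 5 new (e, k, l, k, e)
  "nkkk" → prefix "n" already present; 3 new (k, k, k)
  "nekekene" → prefix "ne" already present; 6 new (k, e, k, e, n, e)
  "nnenlnknl" → prefix "nnenlnkn" already present; 1 new (l)
  "neennnneeln" → prefix "neennn" already present; 5 new (n, e, e, l, n)
  "neennnneelne" → prefix "neennnneeln" already present; 1 new (e)
  "nnle" → prefix "nn" already present; 2 new (l, e)
  "nneknk" → prefix "nne" already present; 3 new (k, n, k)
  "neennnlknk" → prefix "neennnlk" already present; 2 new (n, k)
  "nknlnlkleek" → prefix "nk" already present; 9 new (n, l, n, l, k, l, e, e, k)
  "nnekk" → prefix "nnek" already present; 1 new (k)
  "nnenlnkk" → prefix "nnenlnk" already present; 1 new (k)
  "nnenlnkne" → prefix "nnenlnkne" already present; 0 new (none)
  "nenekne" → prefix "ne" already present; 5 new (n, e, k, n, e)
  "neenn" → prefix "neenn" already present; 0 new (none)
Total nodes = 5 + 7 + 9 + 2 + 6 + 7 + 5 + 3 + 6 + 1 + 5 + 1 + 2 + 3 + 2 + 9 + 1 + 1 + 0 + 5 + 0 = 80

80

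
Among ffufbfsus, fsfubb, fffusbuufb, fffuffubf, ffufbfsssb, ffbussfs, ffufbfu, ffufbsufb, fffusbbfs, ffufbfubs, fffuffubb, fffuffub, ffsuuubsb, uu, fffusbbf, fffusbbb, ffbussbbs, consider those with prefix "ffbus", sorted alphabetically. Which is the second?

DFS of the "ffbus" subtree visits, in order: "ffbussbbs", "ffbussfs"
Position 2: ffbussfs

ffbussfs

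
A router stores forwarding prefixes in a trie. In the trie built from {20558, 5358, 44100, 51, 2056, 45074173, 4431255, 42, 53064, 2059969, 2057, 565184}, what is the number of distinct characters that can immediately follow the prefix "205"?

Walk "205" from the root, arriving at one node.
Characters that immediately follow "205" among the stored strings: {5, 6, 7, 9}.
That node has 4 child edges.

4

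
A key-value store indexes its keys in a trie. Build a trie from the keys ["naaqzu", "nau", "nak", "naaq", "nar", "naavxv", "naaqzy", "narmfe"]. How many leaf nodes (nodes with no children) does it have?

Leaves are exactly the stored words that no other stored word extends.
Those words: "naaqzu", "naaqzy", "naavxv", "nak", "narmfe", "nau"
Leaf count: 6

6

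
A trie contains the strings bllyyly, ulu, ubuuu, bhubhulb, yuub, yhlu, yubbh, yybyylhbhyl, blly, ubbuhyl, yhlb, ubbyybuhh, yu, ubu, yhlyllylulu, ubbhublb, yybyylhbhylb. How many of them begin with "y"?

8

Filter for entries beginning with "y":
Words under "y": yhlb, yhlu, yhlyllylulu, yu, yubbh, yuub, yybyylhbhyl, yybyylhbhylb
Count: 8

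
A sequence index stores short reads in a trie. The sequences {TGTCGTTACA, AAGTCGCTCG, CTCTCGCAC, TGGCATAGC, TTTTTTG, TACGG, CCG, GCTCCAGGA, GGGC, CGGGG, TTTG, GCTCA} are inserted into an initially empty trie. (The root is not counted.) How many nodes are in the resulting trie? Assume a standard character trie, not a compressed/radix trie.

Insert word by word; a character creates a node only if that edge doesn't already exist:
  "TGTCGTTACA" → 10 new (T, G, T, C, G, T, T, A, C, A)
  "AAGTCGCTCG" → 10 new (A, A, G, T, C, G, C, T, C, G)
  "CTCTCGCAC" → 9 new (C, T, C, T, C, G, C, A, C)
  "TGGCATAGC" → prefix "TG" already present; 7 new (G, C, A, T, A, G, C)
  "TTTTTTG" → prefix "T" already present; 6 new (T, T, T, T, T, G)
  "TACGG" → prefix "T" already present; 4 new (A, C, G, G)
  "CCG" → prefix "C" already present; 2 new (C, G)
  "GCTCCAGGA" → 9 new (G, C, T, C, C, A, G, G, A)
  "GGGC" → prefix "G" already present; 3 new (G, G, C)
  "CGGGG" → prefix "C" already present; 4 new (G, G, G, G)
  "TTTG" → prefix "TTT" already present; 1 new (G)
  "GCTCA" → prefix "GCTC" already present; 1 new (A)
Total nodes = 10 + 10 + 9 + 7 + 6 + 4 + 2 + 9 + 3 + 4 + 1 + 1 = 66

66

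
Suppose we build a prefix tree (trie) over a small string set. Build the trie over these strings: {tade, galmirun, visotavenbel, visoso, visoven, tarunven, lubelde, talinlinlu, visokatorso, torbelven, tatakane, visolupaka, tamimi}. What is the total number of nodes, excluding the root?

Trace insertions, counting only characters that open a new branch:
  "tade" → 4 new (t, a, d, e)
  "galmirun" → 8 new (g, a, l, m, i, r, u, n)
  "visotavenbel" → 12 new (v, i, s, o, t, a, v, e, n, b, e, l)
  "visoso" → prefix "viso" already present; 2 new (s, o)
  "visoven" → prefix "viso" already present; 3 new (v, e, n)
  "tarunven" → prefix "ta" already present; 6 new (r, u, n, v, e, n)
  "lubelde" → 7 new (l, u, b, e, l, d, e)
  "talinlinlu" → prefix "ta" already present; 8 new (l, i, n, l, i, n, l, u)
  "visokatorso" → prefix "viso" already present; 7 new (k, a, t, o, r, s, o)
  "torbelven" → prefix "t" already present; 8 new (o, r, b, e, l, v, e, n)
  "tatakane" → prefix "ta" already present; 6 new (t, a, k, a, n, e)
  "visolupaka" → prefix "viso" already present; 6 new (l, u, p, a, k, a)
  "tamimi" → prefix "ta" already present; 4 new (m, i, m, i)
Total nodes = 4 + 8 + 12 + 2 + 3 + 6 + 7 + 8 + 7 + 8 + 6 + 6 + 4 = 81

81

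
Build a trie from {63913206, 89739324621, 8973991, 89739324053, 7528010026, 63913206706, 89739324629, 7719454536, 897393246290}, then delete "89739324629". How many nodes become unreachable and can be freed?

0

After clearing the end-marker at "89739324629", prune upward until reaching a node still needed by another word.
Every node on "89739324629" is still needed (e.g. by "897393246290"), so nothing is freed.
Nodes removed: 0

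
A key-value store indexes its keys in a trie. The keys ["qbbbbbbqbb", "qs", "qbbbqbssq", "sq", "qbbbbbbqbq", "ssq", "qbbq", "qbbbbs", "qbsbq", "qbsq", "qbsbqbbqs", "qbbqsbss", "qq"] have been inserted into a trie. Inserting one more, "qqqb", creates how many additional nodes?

2

The longest prefix of "qqqb" already in the trie is "qq" (length 2).
So 4 − 2 = 2 new nodes.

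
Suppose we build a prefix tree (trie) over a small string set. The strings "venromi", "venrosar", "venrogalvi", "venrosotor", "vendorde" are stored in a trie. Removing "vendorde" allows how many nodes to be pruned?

Walk "vendorde" from the leaf back toward the root, removing each node that no remaining word uses.
The suffix "dorde" (5 nodes) is used only by "vendorde"; the node for "ven" still has the child "r", so pruning stops there.
Nodes removed: 5

5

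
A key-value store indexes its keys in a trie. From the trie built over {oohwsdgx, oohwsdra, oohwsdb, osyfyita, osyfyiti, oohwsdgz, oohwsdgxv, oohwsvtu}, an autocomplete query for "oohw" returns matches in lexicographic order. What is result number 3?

DFS of the "oohw" subtree visits, in order: "oohwsdb", "oohwsdgx", "oohwsdgxv", "oohwsdgz", "oohwsdra", "oohwsvtu"
The 3rd is oohwsdgxv.

oohwsdgxv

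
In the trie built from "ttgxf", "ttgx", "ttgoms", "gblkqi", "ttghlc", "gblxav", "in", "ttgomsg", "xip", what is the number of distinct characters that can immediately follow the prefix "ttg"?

The children of the "ttg" node are the distinct next characters among strings starting with "ttg".
Distinct next characters after "ttg": h, o, x.
That node has 3 child edges.

3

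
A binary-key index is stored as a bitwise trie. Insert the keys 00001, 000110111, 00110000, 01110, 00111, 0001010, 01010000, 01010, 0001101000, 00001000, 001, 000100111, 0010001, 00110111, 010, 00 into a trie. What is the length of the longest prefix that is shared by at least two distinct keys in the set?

7

Equivalently: take the maximum, over all pairs, of their longest common prefix length.
"0001101000" and "000110111" agree on "0001101" (7 characters) before diverging; nothing deeper is shared.
Longest shared-prefix length: 7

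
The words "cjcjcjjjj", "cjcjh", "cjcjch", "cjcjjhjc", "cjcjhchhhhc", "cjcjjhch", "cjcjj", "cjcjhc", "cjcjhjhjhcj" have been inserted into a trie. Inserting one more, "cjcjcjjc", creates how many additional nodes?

1

Walking "cjcjcjjc" from the root, the first 7 characters ("cjcjcjj") follow existing edges; "c" is the first miss.
So 8 − 7 = 1 new nodes.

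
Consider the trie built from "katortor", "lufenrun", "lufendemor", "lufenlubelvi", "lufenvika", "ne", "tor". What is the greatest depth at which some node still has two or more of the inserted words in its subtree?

The deepest shared node is where two words last agree before diverging.
e.g. "lufendemor" and "lufenlubelvi" share the prefix "lufen" of length 5; no pair shares a longer one.
Longest shared-prefix length: 5

5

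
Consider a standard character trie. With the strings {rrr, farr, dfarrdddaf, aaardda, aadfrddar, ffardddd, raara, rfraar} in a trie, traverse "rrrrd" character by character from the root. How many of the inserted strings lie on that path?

1

Traverse "rrrrd" character by character; count nodes along the way that are marked as word ends.
Prefixes of the query that are stored words: "rrr"
Count: 1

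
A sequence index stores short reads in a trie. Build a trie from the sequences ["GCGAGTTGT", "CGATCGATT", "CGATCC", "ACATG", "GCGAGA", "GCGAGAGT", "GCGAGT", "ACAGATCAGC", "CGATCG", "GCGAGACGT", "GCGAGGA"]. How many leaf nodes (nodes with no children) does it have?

Leaves are exactly the stored words that no other stored word extends.
Those words: "ACAGATCAGC", "ACATG", "CGATCC", "CGATCGATT", "GCGAGACGT", "GCGAGAGT", "GCGAGGA", "GCGAGTTGT"
Leaf count: 8

8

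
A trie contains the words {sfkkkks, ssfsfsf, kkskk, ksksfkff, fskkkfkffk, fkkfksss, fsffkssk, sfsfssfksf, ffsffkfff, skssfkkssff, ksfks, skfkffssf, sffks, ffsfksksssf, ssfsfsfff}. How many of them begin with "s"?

7

Walk to "s"; the words in its subtree are exactly those with that prefix.
Matches: "sffks", "sfkkkks", "sfsfssfksf", "skfkffssf", "skssfkkssff", "ssfsfsf", "ssfsfsfff"
Count: 7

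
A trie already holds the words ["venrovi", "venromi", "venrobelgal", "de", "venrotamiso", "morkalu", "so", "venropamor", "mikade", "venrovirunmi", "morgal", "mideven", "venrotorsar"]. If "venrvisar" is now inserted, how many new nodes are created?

5

Walking "venrvisar" from the root, the first 4 characters ("venr") follow existing edges; "v" is the first miss.
So 9 − 4 = 5 new nodes.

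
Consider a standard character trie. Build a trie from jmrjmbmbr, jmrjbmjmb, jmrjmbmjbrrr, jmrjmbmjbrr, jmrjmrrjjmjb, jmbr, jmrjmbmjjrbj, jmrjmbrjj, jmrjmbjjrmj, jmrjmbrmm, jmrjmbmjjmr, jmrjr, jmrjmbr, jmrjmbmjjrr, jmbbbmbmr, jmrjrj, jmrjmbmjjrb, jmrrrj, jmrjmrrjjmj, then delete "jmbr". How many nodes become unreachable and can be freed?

1

Walk "jmbr" from the leaf back toward the root, removing each node that no remaining word uses.
The suffix "r" (1 node) is used only by "jmbr"; the node for "jmb" still has the child "b", so pruning stops there.
Nodes removed: 1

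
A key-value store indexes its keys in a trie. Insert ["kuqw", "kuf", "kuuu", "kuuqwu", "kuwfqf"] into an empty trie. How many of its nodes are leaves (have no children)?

5

A leaf is a node with no children — equivalently, the end of a word that is not a proper prefix of any other stored word.
Those words: "kuf", "kuqw", "kuuqwu", "kuuu", "kuwfqf"
Leaf count: 5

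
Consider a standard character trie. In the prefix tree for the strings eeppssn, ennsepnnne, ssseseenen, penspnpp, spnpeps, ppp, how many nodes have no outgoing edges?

Leaves are exactly the stored words that no other stored word extends.
Those words: "eeppssn", "ennsepnnne", "penspnpp", "ppp", "spnpeps", "ssseseenen"
Leaf count: 6

6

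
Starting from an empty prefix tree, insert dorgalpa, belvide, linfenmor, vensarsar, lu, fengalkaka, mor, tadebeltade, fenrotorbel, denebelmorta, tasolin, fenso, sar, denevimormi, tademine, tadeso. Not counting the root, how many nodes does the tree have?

Insert word by word; a character creates a node only if that edge doesn't already exist:
  "dorgalpa" → 8 new (d, o, r, g, a, l, p, a)
  "belvide" → 7 new (b, e, l, v, i, d, e)
  "linfenmor" → 9 new (l, i, n, f, e, n, m, o, r)
  "vensarsar" → 9 new (v, e, n, s, a, r, s, a, r)
  "lu" → prefix "l" already present; 1 new (u)
  "fengalkaka" → 10 new (f, e, n, g, a, l, k, a, k, a)
  "mor" → 3 new (m, o, r)
  "tadebeltade" → 11 new (t, a, d, e, b, e, l, t, a, d, e)
  "fenrotorbel" → prefix "fen" already present; 8 new (r, o, t, o, r, b, e, l)
  "denebelmorta" → prefix "d" already present; 11 new (e, n, e, b, e, l, m, o, r, t, a)
  "tasolin" → prefix "ta" already present; 5 new (s, o, l, i, n)
  "fenso" → prefix "fen" already present; 2 new (s, o)
  "sar" → 3 new (s, a, r)
  "denevimormi" → prefix "dene" already present; 7 new (v, i, m, o, r, m, i)
  "tademine" → prefix "tade" already present; 4 new (m, i, n, e)
  "tadeso" → prefix "tade" already present; 2 new (s, o)
Total nodes = 8 + 7 + 9 + 9 + 1 + 10 + 3 + 11 + 8 + 11 + 5 + 2 + 3 + 7 + 4 + 2 = 100

100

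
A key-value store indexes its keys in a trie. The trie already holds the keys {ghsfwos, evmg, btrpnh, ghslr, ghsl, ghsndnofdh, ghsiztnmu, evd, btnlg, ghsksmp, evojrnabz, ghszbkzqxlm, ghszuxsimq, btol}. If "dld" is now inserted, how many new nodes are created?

3

Nothing in the trie begins with "d"; the whole of "dld" is new.
3 − 0 = 3 new nodes.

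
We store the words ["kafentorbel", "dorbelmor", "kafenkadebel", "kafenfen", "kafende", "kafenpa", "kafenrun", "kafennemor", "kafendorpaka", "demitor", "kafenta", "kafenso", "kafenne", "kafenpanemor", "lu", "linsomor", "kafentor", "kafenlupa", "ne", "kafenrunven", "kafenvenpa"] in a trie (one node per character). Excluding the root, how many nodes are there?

85

Insert word by word; a character creates a node only if that edge doesn't already exist:
  "kafentorbel" → 11 new (k, a, f, e, n, t, o, r, b, e, l)
  "dorbelmor" → 9 new (d, o, r, b, e, l, m, o, r)
  "kafenkadebel" → prefix "kafen" already present; 7 new (k, a, d, e, b, e, l)
  "kafenfen" → prefix "kafen" already present; 3 new (f, e, n)
  "kafende" → prefix "kafen" already present; 2 new (d, e)
  "kafenpa" → prefix "kafen" already present; 2 new (p, a)
  "kafenrun" → prefix "kafen" already present; 3 new (r, u, n)
  "kafennemor" → prefix "kafen" already present; 5 new (n, e, m, o, r)
  "kafendorpaka" → prefix "kafend" already present; 6 new (o, r, p, a, k, a)
  "demitor" → prefix "d" already present; 6 new (e, m, i, t, o, r)
  "kafenta" → prefix "kafent" already present; 1 new (a)
  "kafenso" → prefix "kafen" already present; 2 new (s, o)
  "kafenne" → prefix "kafenne" already present; 0 new (none)
  "kafenpanemor" → prefix "kafenpa" already present; 5 new (n, e, m, o, r)
  "lu" → 2 new (l, u)
  "linsomor" → prefix "l" already present; 7 new (i, n, s, o, m, o, r)
  "kafentor" → prefix "kafentor" already present; 0 new (none)
  "kafenlupa" → prefix "kafen" already present; 4 new (l, u, p, a)
  "ne" → 2 new (n, e)
  "kafenrunven" → prefix "kafenrun" already present; 3 new (v, e, n)
  "kafenvenpa" → prefix "kafen" already present; 5 new (v, e, n, p, a)
Total nodes = 11 + 9 + 7 + 3 + 2 + 2 + 3 + 5 + 6 + 6 + 1 + 2 + 0 + 5 + 2 + 7 + 0 + 4 + 2 + 3 + 5 = 85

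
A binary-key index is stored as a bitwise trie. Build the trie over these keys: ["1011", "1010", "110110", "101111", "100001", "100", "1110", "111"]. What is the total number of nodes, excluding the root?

For each word, the new-node count is its length minus the longest prefix already in the trie:
  "1011" → 4 new (1, 0, 1, 1)
  "1010" → prefix "101" already present; 1 new (0)
  "110110" → prefix "1" already present; 5 new (1, 0, 1, 1, 0)
  "101111" → prefix "1011" already present; 2 new (1, 1)
  "100001" → prefix "10" already present; 4 new (0, 0, 0, 1)
  "100" → prefix "100" already present; 0 new (none)
  "1110" → prefix "11" already present; 2 new (1, 0)
  "111" → prefix "111" already present; 0 new (none)
Total nodes = 4 + 1 + 5 + 2 + 4 + 0 + 2 + 0 = 18

18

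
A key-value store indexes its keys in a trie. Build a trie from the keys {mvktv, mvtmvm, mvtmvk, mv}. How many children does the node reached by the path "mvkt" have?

The children of the "mvkt" node are the distinct next characters among strings starting with "mvkt".
Characters that immediately follow "mvkt" among the stored strings: {v}.
That node has 1 child edge.

1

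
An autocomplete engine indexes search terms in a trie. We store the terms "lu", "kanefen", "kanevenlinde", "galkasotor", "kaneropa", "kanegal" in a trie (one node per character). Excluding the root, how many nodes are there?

34

Trie structure (* marks end of a word):
(root)
├─ g
│  └─ a
│     └─ l
│        └─ k
│           └─ a
│              └─ s
│                 └─ o
│                    └─ t
│                       └─ o
│                          └─ r *
├─ k
│  └─ a
│     └─ n
│        └─ e
│           ├─ f
│           │  └─ e
│           │     └─ n *
│           ├─ g
│           │  └─ a
│           │     └─ l *
│           ├─ r
│           │  └─ o
│           │     └─ p
│           │        └─ a *
│           └─ v
│              └─ e
│                 └─ n
│                    └─ l
│                       └─ i
│                          └─ n
│                             └─ d
│                                └─ e *
└─ l
   └─ u *
Counting every labelled node above: 34.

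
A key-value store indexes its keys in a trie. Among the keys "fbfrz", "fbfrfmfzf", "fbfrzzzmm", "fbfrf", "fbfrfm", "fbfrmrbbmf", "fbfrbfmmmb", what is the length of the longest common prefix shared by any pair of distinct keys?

6

Look for the deepest trie node that still has at least two words in its subtree.
e.g. "fbfrfm" and "fbfrfmfzf" share the prefix "fbfrfm" of length 6; no pair shares a longer one.
Longest shared-prefix length: 6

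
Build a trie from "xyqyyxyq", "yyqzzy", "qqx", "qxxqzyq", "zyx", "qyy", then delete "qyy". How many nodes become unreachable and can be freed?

After clearing the end-marker at "qyy", prune upward until reaching a node still needed by another word.
The suffix "yy" (2 nodes) is used only by "qyy"; the node for "q" still has the child "q", so pruning stops there.
Nodes removed: 2

2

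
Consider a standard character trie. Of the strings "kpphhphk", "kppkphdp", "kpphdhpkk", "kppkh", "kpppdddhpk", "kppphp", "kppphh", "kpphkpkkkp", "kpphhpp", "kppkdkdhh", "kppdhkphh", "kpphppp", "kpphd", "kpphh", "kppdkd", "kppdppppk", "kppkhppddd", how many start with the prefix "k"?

Traverse to the node for "k", then collect every word in that subtree.
Words under "k": kppdhkphh, kppdkd, kppdppppk, kpphd, kpphdhpkk, kpphh, kpphhphk, kpphhpp, kpphkpkkkp, kpphppp, kppkdkdhh, kppkh, kppkhppddd, kppkphdp, kpppdddhpk, kppphh, kppphp
Count: 17

17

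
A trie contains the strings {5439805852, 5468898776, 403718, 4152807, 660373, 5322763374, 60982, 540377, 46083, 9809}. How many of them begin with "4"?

3

Traverse to the node for "4", then collect every word in that subtree.
Matches: "403718", "4152807", "46083"
Count: 3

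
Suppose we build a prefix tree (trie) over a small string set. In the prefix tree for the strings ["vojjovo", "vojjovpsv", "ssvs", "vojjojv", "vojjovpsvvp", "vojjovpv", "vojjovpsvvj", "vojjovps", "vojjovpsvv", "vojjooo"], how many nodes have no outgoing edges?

7

A leaf is a node with no children — equivalently, the end of a word that is not a proper prefix of any other stored word.
Those words: "ssvs", "vojjojv", "vojjooo", "vojjovo", "vojjovpsvvj", "vojjovpsvvp", "vojjovpv"
Leaf count: 7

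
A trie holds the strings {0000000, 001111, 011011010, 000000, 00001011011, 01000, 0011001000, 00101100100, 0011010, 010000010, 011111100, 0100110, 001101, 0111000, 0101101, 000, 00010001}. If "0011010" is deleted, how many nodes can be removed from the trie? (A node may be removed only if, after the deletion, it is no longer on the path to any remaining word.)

1

A node on "0011010"'s path can go only if nothing else ends at it or branches off below it.
The suffix "0" (1 node) is used only by "0011010"; "001101" is itself a stored word, so pruning stops there.
Nodes removed: 1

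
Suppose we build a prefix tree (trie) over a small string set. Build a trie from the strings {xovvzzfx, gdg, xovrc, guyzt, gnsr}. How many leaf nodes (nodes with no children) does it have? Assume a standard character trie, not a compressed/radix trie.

5

A leaf is a node with no children — equivalently, the end of a word that is not a proper prefix of any other stored word.
Those words: "gdg", "gnsr", "guyzt", "xovrc", "xovvzzfx"
Leaf count: 5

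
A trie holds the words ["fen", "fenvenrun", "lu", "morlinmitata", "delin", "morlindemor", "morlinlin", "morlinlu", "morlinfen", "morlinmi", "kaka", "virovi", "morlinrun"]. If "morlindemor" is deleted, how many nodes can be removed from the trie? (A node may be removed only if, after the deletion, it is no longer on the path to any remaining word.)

5

After clearing the end-marker at "morlindemor", prune upward until reaching a node still needed by another word.
The suffix "demor" (5 nodes) is used only by "morlindemor"; the node for "morlin" still has the child "m", so pruning stops there.
Nodes removed: 5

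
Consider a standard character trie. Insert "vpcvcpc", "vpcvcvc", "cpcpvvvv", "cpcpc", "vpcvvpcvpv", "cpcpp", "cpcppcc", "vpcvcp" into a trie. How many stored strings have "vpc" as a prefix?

Walk to "vpc"; the words in its subtree are exactly those with that prefix.
Words under "vpc": vpcvcp, vpcvcpc, vpcvcvc, vpcvvpcvpv
Count: 4

4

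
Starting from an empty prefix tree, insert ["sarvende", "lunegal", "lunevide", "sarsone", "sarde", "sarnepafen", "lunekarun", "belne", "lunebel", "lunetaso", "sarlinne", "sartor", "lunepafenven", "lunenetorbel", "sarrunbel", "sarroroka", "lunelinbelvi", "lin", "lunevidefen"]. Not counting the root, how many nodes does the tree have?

97

Trace insertions, counting only characters that open a new branch:
  "sarvende" → 8 new (s, a, r, v, e, n, d, e)
  "lunegal" → 7 new (l, u, n, e, g, a, l)
  "lunevide" → prefix "lune" already present; 4 new (v, i, d, e)
  "sarsone" → prefix "sar" already present; 4 new (s, o, n, e)
  "sarde" → prefix "sar" already present; 2 new (d, e)
  "sarnepafen" → prefix "sar" already present; 7 new (n, e, p, a, f, e, n)
  "lunekarun" → prefix "lune" already present; 5 new (k, a, r, u, n)
  "belne" → 5 new (b, e, l, n, e)
  "lunebel" → prefix "lune" already present; 3 new (b, e, l)
  "lunetaso" → prefix "lune" already present; 4 new (t, a, s, o)
  "sarlinne" → prefix "sar" already present; 5 new (l, i, n, n, e)
  "sartor" → prefix "sar" already present; 3 new (t, o, r)
  "lunepafenven" → prefix "lune" already present; 8 new (p, a, f, e, n, v, e, n)
  "lunenetorbel" → prefix "lune" already present; 8 new (n, e, t, o, r, b, e, l)
  "sarrunbel" → prefix "sar" already present; 6 new (r, u, n, b, e, l)
  "sarroroka" → prefix "sarr" already present; 5 new (o, r, o, k, a)
  "lunelinbelvi" → prefix "lune" already present; 8 new (l, i, n, b, e, l, v, i)
  "lin" → prefix "l" already present; 2 new (i, n)
  "lunevidefen" → prefix "lunevide" already present; 3 new (f, e, n)
Total nodes = 8 + 7 + 4 + 4 + 2 + 7 + 5 + 5 + 3 + 4 + 5 + 3 + 8 + 8 + 6 + 5 + 8 + 2 + 3 = 97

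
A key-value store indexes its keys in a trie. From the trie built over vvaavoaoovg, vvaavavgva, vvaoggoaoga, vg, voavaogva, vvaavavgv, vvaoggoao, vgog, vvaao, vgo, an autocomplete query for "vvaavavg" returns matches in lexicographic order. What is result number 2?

vvaavavgva

Filter for "vvaavavg…" and sort: "vvaavavgv", "vvaavavgva"
The 2nd is vvaavavgva.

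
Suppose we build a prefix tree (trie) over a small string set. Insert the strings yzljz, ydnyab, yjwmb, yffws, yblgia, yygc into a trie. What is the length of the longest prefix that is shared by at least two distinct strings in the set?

Look for the deepest trie node that still has at least two words in its subtree.
e.g. "yblgia" and "ydnyab" share the prefix "y" of length 1; no pair shares a longer one.
Longest shared-prefix length: 1

1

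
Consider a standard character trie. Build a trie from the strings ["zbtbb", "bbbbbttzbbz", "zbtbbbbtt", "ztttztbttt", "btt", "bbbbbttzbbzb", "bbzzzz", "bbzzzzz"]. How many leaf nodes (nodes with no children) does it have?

A leaf is a node with no children — equivalently, the end of a word that is not a proper prefix of any other stored word.
Those words: "bbbbbttzbbzb", "bbzzzzz", "btt", "zbtbbbbtt", "ztttztbttt"
Leaf count: 5

5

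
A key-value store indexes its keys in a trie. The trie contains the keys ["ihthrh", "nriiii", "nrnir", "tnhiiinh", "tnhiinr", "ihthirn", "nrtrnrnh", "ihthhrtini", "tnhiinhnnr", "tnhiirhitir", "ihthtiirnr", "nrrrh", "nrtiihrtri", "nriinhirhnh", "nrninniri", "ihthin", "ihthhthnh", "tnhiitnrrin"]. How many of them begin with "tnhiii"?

Filter for entries beginning with "tnhiii":
Words under "tnhiii": tnhiiinh
Count: 1

1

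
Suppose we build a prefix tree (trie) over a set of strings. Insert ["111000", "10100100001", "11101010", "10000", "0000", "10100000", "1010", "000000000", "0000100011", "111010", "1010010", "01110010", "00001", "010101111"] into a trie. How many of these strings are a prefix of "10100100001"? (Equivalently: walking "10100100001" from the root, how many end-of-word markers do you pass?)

3

Traverse "10100100001" character by character; count nodes along the way that are marked as word ends.
Prefixes of the query that are stored words: "1010", "1010010", "10100100001"
Count: 3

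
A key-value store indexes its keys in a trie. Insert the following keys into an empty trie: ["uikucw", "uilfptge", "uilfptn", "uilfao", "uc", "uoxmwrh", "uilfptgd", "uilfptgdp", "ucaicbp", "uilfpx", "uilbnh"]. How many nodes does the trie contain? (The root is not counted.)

Insert word by word; a character creates a node only if that edge doesn't already exist:
  "uikucw" → 6 new (u, i, k, u, c, w)
  "uilfptge" → prefix "ui" already present; 6 new (l, f, p, t, g, e)
  "uilfptn" → prefix "uilfpt" already present; 1 new (n)
  "uilfao" → prefix "uilf" already present; 2 new (a, o)
  "uc" → prefix "u" already present; 1 new (c)
  "uoxmwrh" → prefix "u" already present; 6 new (o, x, m, w, r, h)
  "uilfptgd" → prefix "uilfptg" already present; 1 new (d)
  "uilfptgdp" → prefix "uilfptgd" already present; 1 new (p)
  "ucaicbp" → prefix "uc" already present; 5 new (a, i, c, b, p)
  "uilfpx" → prefix "uilfp" already present; 1 new (x)
  "uilbnh" → prefix "uil" already present; 3 new (b, n, h)
Total nodes = 6 + 6 + 1 + 2 + 1 + 6 + 1 + 1 + 5 + 1 + 3 = 33

33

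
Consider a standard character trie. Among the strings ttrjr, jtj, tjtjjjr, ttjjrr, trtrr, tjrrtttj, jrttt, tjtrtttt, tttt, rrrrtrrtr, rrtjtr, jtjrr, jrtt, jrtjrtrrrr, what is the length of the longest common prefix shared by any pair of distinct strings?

Equivalently: take the maximum, over all pairs, of their longest common prefix length.
"jrtt" and "jrttt" agree on "jrtt" (4 characters) before diverging; nothing deeper is shared.
Longest shared-prefix length: 4

4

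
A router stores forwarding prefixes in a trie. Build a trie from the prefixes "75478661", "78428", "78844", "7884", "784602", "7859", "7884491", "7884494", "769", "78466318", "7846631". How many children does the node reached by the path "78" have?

Walk "78" from the root, arriving at one node.
Characters that immediately follow "78" among the stored strings: {4, 5, 8}.
That node has 3 child edges.

3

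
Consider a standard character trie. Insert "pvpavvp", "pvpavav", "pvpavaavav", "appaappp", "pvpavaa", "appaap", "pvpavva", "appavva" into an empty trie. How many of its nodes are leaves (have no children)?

6

A leaf is a node with no children — equivalently, the end of a word that is not a proper prefix of any other stored word.
Those words: "appaappp", "appavva", "pvpavaavav", "pvpavav", "pvpavva", "pvpavvp"
Leaf count: 6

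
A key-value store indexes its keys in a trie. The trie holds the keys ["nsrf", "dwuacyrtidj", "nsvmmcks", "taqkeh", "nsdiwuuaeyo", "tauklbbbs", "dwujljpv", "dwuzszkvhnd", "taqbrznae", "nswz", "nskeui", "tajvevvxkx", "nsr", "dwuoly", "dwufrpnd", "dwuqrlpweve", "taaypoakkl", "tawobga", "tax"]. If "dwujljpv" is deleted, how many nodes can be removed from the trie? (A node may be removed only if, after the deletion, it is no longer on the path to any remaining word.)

Walk "dwujljpv" from the leaf back toward the root, removing each node that no remaining word uses.
The suffix "jljpv" (5 nodes) is used only by "dwujljpv"; the node for "dwu" still has the child "a", so pruning stops there.
Nodes removed: 5

5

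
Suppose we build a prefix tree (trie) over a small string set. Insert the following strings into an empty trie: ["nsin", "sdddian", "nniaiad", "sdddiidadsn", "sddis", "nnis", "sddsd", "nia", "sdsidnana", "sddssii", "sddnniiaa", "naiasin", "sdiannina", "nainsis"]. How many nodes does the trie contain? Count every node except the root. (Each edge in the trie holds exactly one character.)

Count nodes per top-level branch (shared prefixes stored once):
  'n'-branch (naiasin, nainsis, nia, nniaiad, nnis, nsin): 23 nodes
  's'-branch (sdddian, sdddiidadsn, sddis, sddnniiaa, sddsd, sddssii, sdiannina, sdsidnana): 40 nodes
Sum: 63

63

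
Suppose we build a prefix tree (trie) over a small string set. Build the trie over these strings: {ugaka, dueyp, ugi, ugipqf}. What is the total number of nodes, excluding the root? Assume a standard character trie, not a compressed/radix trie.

Count nodes per top-level branch (shared prefixes stored once):
  'd'-branch (dueyp): 5 nodes
  'u'-branch (ugaka, ugi, ugipqf): 9 nodes
Sum: 14

14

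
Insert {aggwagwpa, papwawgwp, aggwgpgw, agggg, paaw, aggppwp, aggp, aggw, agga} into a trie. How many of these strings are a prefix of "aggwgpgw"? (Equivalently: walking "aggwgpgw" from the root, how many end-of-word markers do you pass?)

2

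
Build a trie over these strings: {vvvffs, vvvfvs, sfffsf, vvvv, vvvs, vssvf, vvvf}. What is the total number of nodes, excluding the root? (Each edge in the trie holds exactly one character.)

20

Trace insertions, counting only characters that open a new branch:
  "vvvffs" → 6 new (v, v, v, f, f, s)
  "vvvfvs" → prefix "vvvf" already present; 2 new (v, s)
  "sfffsf" → 6 new (s, f, f, f, s, f)
  "vvvv" → prefix "vvv" already present; 1 new (v)
  "vvvs" → prefix "vvv" already present; 1 new (s)
  "vssvf" → prefix "v" already present; 4 new (s, s, v, f)
  "vvvf" → prefix "vvvf" already present; 0 new (none)
Total nodes = 6 + 2 + 6 + 1 + 1 + 4 + 0 = 20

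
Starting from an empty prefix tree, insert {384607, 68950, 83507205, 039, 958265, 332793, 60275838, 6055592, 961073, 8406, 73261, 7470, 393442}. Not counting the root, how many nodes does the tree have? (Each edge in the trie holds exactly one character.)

Insert word by word; a character creates a node only if that edge doesn't already exist:
  "384607" → 6 new (3, 8, 4, 6, 0, 7)
  "68950" → 5 new (6, 8, 9, 5, 0)
  "83507205" → 8 new (8, 3, 5, 0, 7, 2, 0, 5)
  "039" → 3 new (0, 3, 9)
  "958265" → 6 new (9, 5, 8, 2, 6, 5)
  "332793" → prefix "3" already present; 5 new (3, 2, 7, 9, 3)
  "60275838" → prefix "6" already present; 7 new (0, 2, 7, 5, 8, 3, 8)
  "6055592" → prefix "60" already present; 5 new (5, 5, 5, 9, 2)
  "961073" → prefix "9" already present; 5 new (6, 1, 0, 7, 3)
  "8406" → prefix "8" already present; 3 new (4, 0, 6)
  "73261" → 5 new (7, 3, 2, 6, 1)
  "7470" → prefix "7" already present; 3 new (4, 7, 0)
  "393442" → prefix "3" already present; 5 new (9, 3, 4, 4, 2)
Total nodes = 6 + 5 + 8 + 3 + 6 + 5 + 7 + 5 + 5 + 3 + 5 + 3 + 5 = 66

66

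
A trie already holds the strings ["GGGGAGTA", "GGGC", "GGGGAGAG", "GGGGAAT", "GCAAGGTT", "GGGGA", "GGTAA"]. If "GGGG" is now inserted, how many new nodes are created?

0

"GGGG" is already a full path in the trie; only an end-marker is added.
No new nodes are needed: 0.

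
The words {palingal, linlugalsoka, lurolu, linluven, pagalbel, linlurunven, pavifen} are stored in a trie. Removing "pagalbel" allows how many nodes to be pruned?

6

After clearing the end-marker at "pagalbel", prune upward until reaching a node still needed by another word.
The suffix "galbel" (6 nodes) is used only by "pagalbel"; the node for "pa" still has the child "l", so pruning stops there.
Nodes removed: 6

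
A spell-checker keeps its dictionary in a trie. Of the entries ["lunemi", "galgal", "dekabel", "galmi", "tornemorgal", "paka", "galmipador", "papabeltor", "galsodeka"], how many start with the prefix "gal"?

4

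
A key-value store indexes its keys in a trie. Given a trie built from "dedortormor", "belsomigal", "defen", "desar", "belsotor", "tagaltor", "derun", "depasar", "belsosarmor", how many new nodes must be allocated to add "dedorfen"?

3

"dedor" is already a path in the trie; the remaining "fen" must be added.
New nodes needed: |"dedorfen"| − 5 = 8 − 5 = 3.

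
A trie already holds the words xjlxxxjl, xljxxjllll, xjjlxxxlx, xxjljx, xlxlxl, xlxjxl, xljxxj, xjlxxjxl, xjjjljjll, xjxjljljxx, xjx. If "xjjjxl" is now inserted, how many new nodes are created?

2

The longest prefix of "xjjjxl" already in the trie is "xjjj" (length 4).
So 6 − 4 = 2 new nodes.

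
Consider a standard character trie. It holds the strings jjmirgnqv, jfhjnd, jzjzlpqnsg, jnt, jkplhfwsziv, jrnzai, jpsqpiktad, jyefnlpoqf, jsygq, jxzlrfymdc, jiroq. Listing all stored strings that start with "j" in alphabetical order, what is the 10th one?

DFS of the "j" subtree visits, in order: "jfhjnd", "jiroq", "jjmirgnqv", "jkplhfwsziv", "jnt", "jpsqpiktad", "jrnzai", "jsygq", "jxzlrfymdc", "jyefnlpoqf", "jzjzlpqnsg"
Position 10: jyefnlpoqf

jyefnlpoqf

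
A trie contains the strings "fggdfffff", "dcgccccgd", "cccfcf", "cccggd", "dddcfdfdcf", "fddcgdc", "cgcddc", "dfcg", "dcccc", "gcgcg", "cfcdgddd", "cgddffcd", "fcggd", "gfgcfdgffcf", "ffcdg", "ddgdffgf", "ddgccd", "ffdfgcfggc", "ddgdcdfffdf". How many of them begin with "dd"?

4

Walk to "dd"; the words in its subtree are exactly those with that prefix.
Words under "dd": dddcfdfdcf, ddgccd, ddgdcdfffdf, ddgdffgf
Count: 4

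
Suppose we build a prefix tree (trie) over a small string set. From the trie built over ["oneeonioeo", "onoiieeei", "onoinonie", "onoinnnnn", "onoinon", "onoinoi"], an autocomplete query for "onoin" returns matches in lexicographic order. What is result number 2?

Filter for "onoin…" and sort: "onoinnnnn", "onoinoi", "onoinon", "onoinonie"
The 2nd is onoinoi.

onoinoi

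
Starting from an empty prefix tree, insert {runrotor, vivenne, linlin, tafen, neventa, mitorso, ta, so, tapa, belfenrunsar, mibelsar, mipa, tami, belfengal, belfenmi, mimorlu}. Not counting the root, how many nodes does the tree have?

76

Insert word by word; a character creates a node only if that edge doesn't already exist:
  "runrotor" → 8 new (r, u, n, r, o, t, o, r)
  "vivenne" → 7 new (v, i, v, e, n, n, e)
  "linlin" → 6 new (l, i, n, l, i, n)
  "tafen" → 5 new (t, a, f, e, n)
  "neventa" → 7 new (n, e, v, e, n, t, a)
  "mitorso" → 7 new (m, i, t, o, r, s, o)
  "ta" → prefix "ta" already present; 0 new (none)
  "so" → 2 new (s, o)
  "tapa" → prefix "ta" already present; 2 new (p, a)
  "belfenrunsar" → 12 new (b, e, l, f, e, n, r, u, n, s, a, r)
  "mibelsar" → prefix "mi" already present; 6 new (b, e, l, s, a, r)
  "mipa" → prefix "mi" already present; 2 new (p, a)
  "tami" → prefix "ta" already present; 2 new (m, i)
  "belfengal" → prefix "belfen" already present; 3 new (g, a, l)
  "belfenmi" → prefix "belfen" already present; 2 new (m, i)
  "mimorlu" → prefix "mi" already present; 5 new (m, o, r, l, u)
Total nodes = 8 + 7 + 6 + 5 + 7 + 7 + 0 + 2 + 2 + 12 + 6 + 2 + 2 + 3 + 2 + 5 = 76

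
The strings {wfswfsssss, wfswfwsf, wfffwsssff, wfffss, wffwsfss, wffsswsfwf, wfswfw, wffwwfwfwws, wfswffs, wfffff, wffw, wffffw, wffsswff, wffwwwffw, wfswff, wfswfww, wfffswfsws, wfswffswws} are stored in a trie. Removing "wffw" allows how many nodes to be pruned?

A node on "wffw"'s path can go only if nothing else ends at it or branches off below it.
Every node on "wffw" is still needed (e.g. by "wffwsfss"), so nothing is freed.
Nodes removed: 0

0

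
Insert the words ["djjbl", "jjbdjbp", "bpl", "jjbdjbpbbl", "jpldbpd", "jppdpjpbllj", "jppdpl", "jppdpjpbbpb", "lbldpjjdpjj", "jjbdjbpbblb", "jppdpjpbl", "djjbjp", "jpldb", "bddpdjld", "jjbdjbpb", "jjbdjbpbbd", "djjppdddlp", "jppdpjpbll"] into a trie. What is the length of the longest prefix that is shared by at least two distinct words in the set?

Look for the deepest trie node that still has at least two words in its subtree.
e.g. "jjbdjbpbbl" and "jjbdjbpbblb" share the prefix "jjbdjbpbbl" of length 10; no pair shares a longer one.
Longest shared-prefix length: 10

10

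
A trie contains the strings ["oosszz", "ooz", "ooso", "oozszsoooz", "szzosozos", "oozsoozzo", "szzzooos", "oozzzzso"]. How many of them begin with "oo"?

6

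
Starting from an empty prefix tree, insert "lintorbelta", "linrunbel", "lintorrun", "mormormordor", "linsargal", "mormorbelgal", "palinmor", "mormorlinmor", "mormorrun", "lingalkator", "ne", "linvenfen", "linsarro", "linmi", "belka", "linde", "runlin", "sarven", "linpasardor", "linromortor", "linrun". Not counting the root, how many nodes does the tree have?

115

Count nodes per top-level branch (shared prefixes stored once):
  'b'-branch (belka): 5 nodes
  'l'-branch (linde, lingalkator, linmi, linpasardor, linromortor, linrun, linrunbel, linsargal, linsarro, lintorbelta, lintorrun, linvenfen): 61 nodes
  'm'-branch (mormorbelgal, mormorlinmor, mormormordor, mormorrun): 27 nodes
  'n'-branch (ne): 2 nodes
  'p'-branch (palinmor): 8 nodes
  'r'-branch (runlin): 6 nodes
  's'-branch (sarven): 6 nodes
Sum: 115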